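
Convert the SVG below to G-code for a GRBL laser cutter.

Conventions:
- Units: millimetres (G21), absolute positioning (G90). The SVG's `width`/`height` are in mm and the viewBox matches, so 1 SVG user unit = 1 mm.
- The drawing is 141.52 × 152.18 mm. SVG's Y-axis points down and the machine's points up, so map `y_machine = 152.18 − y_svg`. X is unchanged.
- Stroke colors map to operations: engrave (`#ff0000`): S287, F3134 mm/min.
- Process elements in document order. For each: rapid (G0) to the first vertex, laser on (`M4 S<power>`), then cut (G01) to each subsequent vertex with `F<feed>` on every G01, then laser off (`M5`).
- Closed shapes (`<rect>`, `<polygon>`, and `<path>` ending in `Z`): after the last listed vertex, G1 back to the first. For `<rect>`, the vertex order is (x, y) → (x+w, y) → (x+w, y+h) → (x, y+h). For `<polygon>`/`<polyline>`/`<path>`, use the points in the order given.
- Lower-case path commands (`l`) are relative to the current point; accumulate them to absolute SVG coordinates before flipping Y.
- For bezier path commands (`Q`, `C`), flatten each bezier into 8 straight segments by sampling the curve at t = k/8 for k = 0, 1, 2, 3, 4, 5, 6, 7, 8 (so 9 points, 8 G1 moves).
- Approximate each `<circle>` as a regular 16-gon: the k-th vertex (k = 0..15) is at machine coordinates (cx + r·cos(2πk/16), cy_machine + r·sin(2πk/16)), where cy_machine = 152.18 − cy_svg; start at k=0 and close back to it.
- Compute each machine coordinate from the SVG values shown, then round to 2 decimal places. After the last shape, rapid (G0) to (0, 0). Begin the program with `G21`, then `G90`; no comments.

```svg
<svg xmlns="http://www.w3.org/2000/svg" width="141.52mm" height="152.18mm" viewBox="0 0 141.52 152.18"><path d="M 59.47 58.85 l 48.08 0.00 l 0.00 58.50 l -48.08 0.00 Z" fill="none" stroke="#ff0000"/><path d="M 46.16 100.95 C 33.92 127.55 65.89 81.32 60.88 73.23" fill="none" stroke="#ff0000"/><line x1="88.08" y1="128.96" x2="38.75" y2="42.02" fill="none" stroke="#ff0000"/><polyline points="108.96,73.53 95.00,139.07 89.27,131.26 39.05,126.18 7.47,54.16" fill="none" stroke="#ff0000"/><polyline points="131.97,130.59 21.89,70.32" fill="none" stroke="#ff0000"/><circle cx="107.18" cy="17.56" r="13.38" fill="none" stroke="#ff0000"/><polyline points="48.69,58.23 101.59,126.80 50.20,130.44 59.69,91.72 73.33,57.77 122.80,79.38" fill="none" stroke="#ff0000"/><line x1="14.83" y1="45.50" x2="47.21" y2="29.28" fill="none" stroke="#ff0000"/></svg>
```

G21
G90
G0 X59.47 Y93.33
M4 S287
G01 X107.55 Y93.33 F3134
G01 X107.55 Y34.83 F3134
G01 X59.47 Y34.83 F3134
G01 X59.47 Y93.33 F3134
M5
G0 X46.16 Y51.23
M4 S287
G01 X43.48 Y44.45 F3134
G01 X44.00 Y43.20 F3134
G01 X46.76 Y46.18 F3134
G01 X50.81 Y52.08 F3134
G01 X55.20 Y59.61 F3134
G01 X58.97 Y67.47 F3134
G01 X61.18 Y74.35 F3134
G01 X60.88 Y78.95 F3134
M5
G0 X88.08 Y23.22
M4 S287
G01 X38.75 Y110.16 F3134
M5
G0 X108.96 Y78.65
M4 S287
G01 X95.00 Y13.11 F3134
G01 X89.27 Y20.92 F3134
G01 X39.05 Y26.00 F3134
G01 X7.47 Y98.02 F3134
M5
G0 X131.97 Y21.59
M4 S287
G01 X21.89 Y81.86 F3134
M5
G0 X120.56 Y134.62
M4 S287
G01 X119.54 Y139.74 F3134
G01 X116.64 Y144.08 F3134
G01 X112.30 Y146.98 F3134
G01 X107.18 Y148.00 F3134
G01 X102.06 Y146.98 F3134
G01 X97.72 Y144.08 F3134
G01 X94.82 Y139.74 F3134
G01 X93.80 Y134.62 F3134
G01 X94.82 Y129.50 F3134
G01 X97.72 Y125.16 F3134
G01 X102.06 Y122.26 F3134
G01 X107.18 Y121.24 F3134
G01 X112.30 Y122.26 F3134
G01 X116.64 Y125.16 F3134
G01 X119.54 Y129.50 F3134
G01 X120.56 Y134.62 F3134
M5
G0 X48.69 Y93.95
M4 S287
G01 X101.59 Y25.38 F3134
G01 X50.20 Y21.74 F3134
G01 X59.69 Y60.46 F3134
G01 X73.33 Y94.41 F3134
G01 X122.80 Y72.80 F3134
M5
G0 X14.83 Y106.68
M4 S287
G01 X47.21 Y122.90 F3134
M5
G0 X0.00 Y0.00

1 u = 1 mm; y_m = 152.18 − y.

[1] `<path>` rectangle, #ff0000→engrave S287 F3134: (59.47,93.33) → (107.55,93.33) → (107.55,34.83) → (59.47,34.83) → (59.47,93.33) (closed)

[2] `<path>` cubic bezier, #ff0000→engrave S287 F3134: (46.16,51.23) → (43.48,44.45) → (44.00,43.20) → (46.76,46.18) → (50.81,52.08) → (55.20,59.61) → (58.97,67.47) → (61.18,74.35) → (60.88,78.95)

[3] `<line>` line segment, #ff0000→engrave S287 F3134: (88.08,23.22) → (38.75,110.16)

[4] `<polyline>` open polyline, #ff0000→engrave S287 F3134: (108.96,78.65) → (95.00,13.11) → (89.27,20.92) → (39.05,26.00) → (7.47,98.02)

[5] `<polyline>` line segment, #ff0000→engrave S287 F3134: (131.97,21.59) → (21.89,81.86)

[6] `<circle>` circle, #ff0000→engrave S287 F3134: (120.56,134.62) → (119.54,139.74) → (116.64,144.08) → (112.30,146.98) → (107.18,148.00) → (102.06,146.98) → (97.72,144.08) → (94.82,139.74) → (93.80,134.62) → (94.82,129.50) → (97.72,125.16) → (102.06,122.26) → (107.18,121.24) → (112.30,122.26) → (116.64,125.16) → (119.54,129.50) → (120.56,134.62) (closed)

[7] `<polyline>` open polyline, #ff0000→engrave S287 F3134: (48.69,93.95) → (101.59,25.38) → (50.20,21.74) → (59.69,60.46) → (73.33,94.41) → (122.80,72.80)

[8] `<line>` line segment, #ff0000→engrave S287 F3134: (14.83,106.68) → (47.21,122.90)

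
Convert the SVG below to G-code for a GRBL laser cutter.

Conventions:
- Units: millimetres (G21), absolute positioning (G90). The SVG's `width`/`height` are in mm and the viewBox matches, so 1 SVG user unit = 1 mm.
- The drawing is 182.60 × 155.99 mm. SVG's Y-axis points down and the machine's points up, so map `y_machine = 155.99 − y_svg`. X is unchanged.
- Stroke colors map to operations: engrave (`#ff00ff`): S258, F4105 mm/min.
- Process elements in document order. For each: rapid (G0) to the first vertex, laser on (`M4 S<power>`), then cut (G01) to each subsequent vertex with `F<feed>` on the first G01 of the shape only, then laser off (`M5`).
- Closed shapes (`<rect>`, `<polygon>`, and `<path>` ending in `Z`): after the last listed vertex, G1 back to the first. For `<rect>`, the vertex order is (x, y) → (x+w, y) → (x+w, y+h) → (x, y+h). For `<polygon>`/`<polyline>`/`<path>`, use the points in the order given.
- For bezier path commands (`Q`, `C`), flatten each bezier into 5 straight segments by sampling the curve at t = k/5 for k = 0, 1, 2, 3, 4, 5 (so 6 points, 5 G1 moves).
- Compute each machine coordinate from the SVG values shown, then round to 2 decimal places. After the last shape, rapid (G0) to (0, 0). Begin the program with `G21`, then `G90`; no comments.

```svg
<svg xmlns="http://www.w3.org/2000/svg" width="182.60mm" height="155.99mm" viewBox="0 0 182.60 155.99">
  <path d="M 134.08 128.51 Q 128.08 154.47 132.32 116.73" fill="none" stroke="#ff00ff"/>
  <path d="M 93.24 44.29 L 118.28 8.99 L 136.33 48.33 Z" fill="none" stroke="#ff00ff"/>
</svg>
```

G21
G90
G0 X134.08 Y27.48
M4 S258
G01 X132.09 Y19.64 F4105
G01 X130.92 Y16.90
G01 X130.57 Y19.26
G01 X131.03 Y26.71
G01 X132.32 Y39.26
M5
G0 X93.24 Y111.70
M4 S258
G01 X118.28 Y147.00 F4105
G01 X136.33 Y107.66
G01 X93.24 Y111.70
M5
G0 X0.00 Y0.00

1 u = 1 mm; y_m = 155.99 − y.

[1] `<path>` quadratic bezier, #ff00ff→engrave S258 F4105: (134.08,27.48) → (132.09,19.64) → (130.92,16.90) → (130.57,19.26) → (131.03,26.71) → (132.32,39.26)

[2] `<path>` regular polygon, #ff00ff→engrave S258 F4105: (93.24,111.70) → (118.28,147.00) → (136.33,107.66) → (93.24,111.70) (closed)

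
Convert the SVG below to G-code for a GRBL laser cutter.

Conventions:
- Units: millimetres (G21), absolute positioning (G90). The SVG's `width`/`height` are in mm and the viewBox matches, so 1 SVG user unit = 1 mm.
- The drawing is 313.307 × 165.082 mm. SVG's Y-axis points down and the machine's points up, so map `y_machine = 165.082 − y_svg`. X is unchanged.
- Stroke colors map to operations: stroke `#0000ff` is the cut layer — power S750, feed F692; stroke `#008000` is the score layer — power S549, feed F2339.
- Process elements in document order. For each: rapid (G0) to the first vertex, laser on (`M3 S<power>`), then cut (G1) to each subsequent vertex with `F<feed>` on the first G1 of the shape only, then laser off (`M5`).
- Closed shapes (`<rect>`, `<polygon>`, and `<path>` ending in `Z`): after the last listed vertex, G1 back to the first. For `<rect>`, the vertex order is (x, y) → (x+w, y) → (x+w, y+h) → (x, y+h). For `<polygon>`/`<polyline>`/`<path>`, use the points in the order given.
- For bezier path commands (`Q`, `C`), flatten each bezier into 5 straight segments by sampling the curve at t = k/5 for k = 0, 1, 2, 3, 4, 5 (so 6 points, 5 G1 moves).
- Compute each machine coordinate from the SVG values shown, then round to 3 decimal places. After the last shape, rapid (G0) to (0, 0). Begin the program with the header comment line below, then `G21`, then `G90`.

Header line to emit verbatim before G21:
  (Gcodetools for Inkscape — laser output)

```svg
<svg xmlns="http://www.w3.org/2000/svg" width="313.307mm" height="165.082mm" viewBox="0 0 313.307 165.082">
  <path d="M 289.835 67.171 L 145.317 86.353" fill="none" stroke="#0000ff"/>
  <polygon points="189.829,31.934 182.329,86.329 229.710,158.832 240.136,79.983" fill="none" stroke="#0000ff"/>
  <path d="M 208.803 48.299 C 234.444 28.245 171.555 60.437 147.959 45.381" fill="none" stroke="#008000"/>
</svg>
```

(Gcodetools for Inkscape — laser output)
G21
G90
G0 X289.835 Y97.911
M3 S750
G1 X145.317 Y78.729 F692
M5
G0 X189.829 Y133.148
M3 S750
G1 X182.329 Y78.753 F692
G1 X229.710 Y6.250
G1 X240.136 Y85.099
G1 X189.829 Y133.148
M5
G0 X208.803 Y116.783
M3 S549
G1 X214.587 Y123.342 F2339
G1 X205.258 Y122.137
G1 X186.954 Y117.945
G1 X165.809 Y115.541
G1 X147.959 Y119.701
M5
G0 X0.000 Y0.000

1 u = 1 mm; y_m = 165.082 − y.

[1] `<path>` line segment, #0000ff→cut S750 F692: (289.835,97.911) → (145.317,78.729)

[2] `<polygon>` closed polygon, #0000ff→cut S750 F692: (189.829,133.148) → (182.329,78.753) → (229.710,6.250) → (240.136,85.099) → (189.829,133.148) (closed)

[3] `<path>` cubic bezier, #008000→score S549 F2339: (208.803,116.783) → (214.587,123.342) → (205.258,122.137) → (186.954,117.945) → (165.809,115.541) → (147.959,119.701)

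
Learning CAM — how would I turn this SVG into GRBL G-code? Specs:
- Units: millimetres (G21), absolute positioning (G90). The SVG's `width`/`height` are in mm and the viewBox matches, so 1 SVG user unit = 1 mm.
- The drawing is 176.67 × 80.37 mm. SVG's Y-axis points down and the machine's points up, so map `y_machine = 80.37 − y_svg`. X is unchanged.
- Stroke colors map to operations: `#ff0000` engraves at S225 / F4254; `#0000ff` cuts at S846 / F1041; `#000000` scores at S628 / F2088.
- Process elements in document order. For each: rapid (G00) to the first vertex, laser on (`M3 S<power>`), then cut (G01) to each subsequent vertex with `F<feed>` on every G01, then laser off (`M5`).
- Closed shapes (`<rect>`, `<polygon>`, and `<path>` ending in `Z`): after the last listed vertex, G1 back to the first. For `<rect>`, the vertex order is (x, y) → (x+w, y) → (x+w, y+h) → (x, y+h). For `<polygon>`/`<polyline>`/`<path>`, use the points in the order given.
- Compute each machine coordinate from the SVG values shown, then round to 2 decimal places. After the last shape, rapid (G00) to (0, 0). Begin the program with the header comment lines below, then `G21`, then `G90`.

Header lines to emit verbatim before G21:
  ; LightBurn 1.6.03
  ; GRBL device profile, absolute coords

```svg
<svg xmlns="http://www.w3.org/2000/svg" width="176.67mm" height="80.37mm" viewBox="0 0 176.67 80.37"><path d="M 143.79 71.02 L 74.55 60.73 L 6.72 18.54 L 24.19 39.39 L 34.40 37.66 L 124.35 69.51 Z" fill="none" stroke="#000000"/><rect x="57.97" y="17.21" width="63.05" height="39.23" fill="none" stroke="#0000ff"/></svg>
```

; LightBurn 1.6.03
; GRBL device profile, absolute coords
G21
G90
G00 X143.79 Y9.35
M3 S628
G01 X74.55 Y19.64 F2088
G01 X6.72 Y61.83 F2088
G01 X24.19 Y40.98 F2088
G01 X34.40 Y42.71 F2088
G01 X124.35 Y10.86 F2088
G01 X143.79 Y9.35 F2088
M5
G00 X57.97 Y63.16
M3 S846
G01 X121.02 Y63.16 F1041
G01 X121.02 Y23.93 F1041
G01 X57.97 Y23.93 F1041
G01 X57.97 Y63.16 F1041
M5
G00 X0.00 Y0.00

1 u = 1 mm; y_m = 80.37 − y.

[1] `<path>` closed polygon, #000000→score S628 F2088: (143.79,9.35) → (74.55,19.64) → (6.72,61.83) → (24.19,40.98) → (34.40,42.71) → (124.35,10.86) → (143.79,9.35) (closed)

[2] `<rect>` rectangle, #0000ff→cut S846 F1041: (57.97,63.16) → (121.02,63.16) → (121.02,23.93) → (57.97,23.93) → (57.97,63.16) (closed)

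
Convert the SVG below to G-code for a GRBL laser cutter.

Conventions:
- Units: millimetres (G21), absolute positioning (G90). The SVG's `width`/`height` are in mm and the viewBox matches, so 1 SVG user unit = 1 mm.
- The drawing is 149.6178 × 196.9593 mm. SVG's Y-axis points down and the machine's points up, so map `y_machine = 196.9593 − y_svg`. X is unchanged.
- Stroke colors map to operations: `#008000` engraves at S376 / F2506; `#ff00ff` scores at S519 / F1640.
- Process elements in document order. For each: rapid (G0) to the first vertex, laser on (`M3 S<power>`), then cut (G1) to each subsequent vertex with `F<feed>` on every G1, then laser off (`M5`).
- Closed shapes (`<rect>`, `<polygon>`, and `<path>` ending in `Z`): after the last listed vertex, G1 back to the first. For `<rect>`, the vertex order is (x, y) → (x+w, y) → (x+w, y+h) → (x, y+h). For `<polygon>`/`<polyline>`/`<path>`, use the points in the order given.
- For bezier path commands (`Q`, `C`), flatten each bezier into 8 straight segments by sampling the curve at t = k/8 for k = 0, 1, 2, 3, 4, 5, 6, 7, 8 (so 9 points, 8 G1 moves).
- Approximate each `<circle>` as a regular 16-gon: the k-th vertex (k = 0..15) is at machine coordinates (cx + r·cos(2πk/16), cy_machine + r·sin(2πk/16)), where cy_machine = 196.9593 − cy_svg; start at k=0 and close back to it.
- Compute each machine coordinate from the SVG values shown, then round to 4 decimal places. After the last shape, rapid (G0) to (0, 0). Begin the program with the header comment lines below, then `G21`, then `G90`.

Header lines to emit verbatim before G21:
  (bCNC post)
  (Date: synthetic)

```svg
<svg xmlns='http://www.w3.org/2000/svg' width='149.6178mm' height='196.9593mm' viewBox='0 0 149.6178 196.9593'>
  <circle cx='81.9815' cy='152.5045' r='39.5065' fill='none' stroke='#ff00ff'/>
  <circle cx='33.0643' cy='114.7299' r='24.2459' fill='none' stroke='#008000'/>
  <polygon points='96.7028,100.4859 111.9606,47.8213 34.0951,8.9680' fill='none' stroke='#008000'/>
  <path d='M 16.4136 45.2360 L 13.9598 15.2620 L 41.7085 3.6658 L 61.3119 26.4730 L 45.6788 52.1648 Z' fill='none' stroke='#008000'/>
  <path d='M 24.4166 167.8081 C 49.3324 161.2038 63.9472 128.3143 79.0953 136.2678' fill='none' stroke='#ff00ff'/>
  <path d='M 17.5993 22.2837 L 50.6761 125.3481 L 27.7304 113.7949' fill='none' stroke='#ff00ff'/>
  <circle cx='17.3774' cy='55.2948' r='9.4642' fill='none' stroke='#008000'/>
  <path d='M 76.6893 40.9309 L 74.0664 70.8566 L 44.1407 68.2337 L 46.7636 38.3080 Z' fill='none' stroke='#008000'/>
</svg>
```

(bCNC post)
(Date: synthetic)
G21
G90
G0 X121.4880 Y44.4548
M3 S519
G1 X118.4807 Y59.5733 F1640
G1 X109.9168 Y72.3901 F1640
G1 X97.1000 Y80.9540 F1640
G1 X81.9815 Y83.9613 F1640
G1 X66.8630 Y80.9540 F1640
G1 X54.0462 Y72.3901 F1640
G1 X45.4823 Y59.5733 F1640
G1 X42.4750 Y44.4548 F1640
G1 X45.4823 Y29.3363 F1640
G1 X54.0462 Y16.5195 F1640
G1 X66.8630 Y7.9556 F1640
G1 X81.9815 Y4.9483 F1640
G1 X97.1000 Y7.9556 F1640
G1 X109.9168 Y16.5195 F1640
G1 X118.4807 Y29.3363 F1640
G1 X121.4880 Y44.4548 F1640
M5
G0 X57.3102 Y82.2294
M3 S376
G1 X55.4646 Y91.5079 F2506
G1 X50.2087 Y99.3738 F2506
G1 X42.3428 Y104.6297 F2506
G1 X33.0643 Y106.4753 F2506
G1 X23.7858 Y104.6297 F2506
G1 X15.9199 Y99.3738 F2506
G1 X10.6640 Y91.5079 F2506
G1 X8.8184 Y82.2294 F2506
G1 X10.6640 Y72.9509 F2506
G1 X15.9199 Y65.0850 F2506
G1 X23.7858 Y59.8291 F2506
G1 X33.0643 Y57.9835 F2506
G1 X42.3428 Y59.8291 F2506
G1 X50.2087 Y65.0850 F2506
G1 X55.4646 Y72.9509 F2506
G1 X57.3102 Y82.2294 F2506
M5
G0 X96.7028 Y96.4734
M3 S376
G1 X111.9606 Y149.1380 F2506
G1 X34.0951 Y187.9913 F2506
G1 X96.7028 Y96.4734 F2506
M5
G0 X16.4136 Y151.7233
M3 S376
G1 X13.9598 Y181.6973 F2506
G1 X41.7085 Y193.2935 F2506
G1 X61.3119 Y170.4863 F2506
G1 X45.6788 Y144.7945 F2506
G1 X16.4136 Y151.7233 F2506
M5
G0 X24.4166 Y29.1512
M3 S519
G1 X33.2983 Y32.7288 F1640
G1 X41.3413 Y37.9840 F1640
G1 X48.6725 Y44.1301 F1640
G1 X55.4188 Y50.3805 F1640
G1 X61.7073 Y55.9485 F1640
G1 X67.6649 Y60.0474 F1640
G1 X73.4186 Y61.8907 F1640
G1 X79.0953 Y60.6915 F1640
M5
G0 X17.5993 Y174.6756
M3 S519
G1 X50.6761 Y71.6112 F1640
G1 X27.7304 Y83.1644 F1640
M5
G0 X26.8416 Y141.6645
M3 S376
G1 X26.1212 Y145.2863 F2506
G1 X24.0696 Y148.3567 F2506
G1 X20.9992 Y150.4083 F2506
G1 X17.3774 Y151.1287 F2506
G1 X13.7556 Y150.4083 F2506
G1 X10.6852 Y148.3567 F2506
G1 X8.6336 Y145.2863 F2506
G1 X7.9132 Y141.6645 F2506
G1 X8.6336 Y138.0427 F2506
G1 X10.6852 Y134.9723 F2506
G1 X13.7556 Y132.9207 F2506
G1 X17.3774 Y132.2003 F2506
G1 X20.9992 Y132.9207 F2506
G1 X24.0696 Y134.9723 F2506
G1 X26.1212 Y138.0427 F2506
G1 X26.8416 Y141.6645 F2506
M5
G0 X76.6893 Y156.0284
M3 S376
G1 X74.0664 Y126.1027 F2506
G1 X44.1407 Y128.7256 F2506
G1 X46.7636 Y158.6513 F2506
G1 X76.6893 Y156.0284 F2506
M5
G0 X0.0000 Y0.0000

Since the viewBox matches the mm dimensions, user units are millimetres directly. The only transform is the Y-flip y_m = 196.9593 − y_svg.

Shape 1 is a circle drawn with `<circle>`. Its stroke #ff00ff means score at S519, F1640. After flipping Y the toolpath is (121.4880,44.4548) → (118.4807,59.5733) → (109.9168,72.3901) → (97.1000,80.9540) → (81.9815,83.9613) → (66.8630,80.9540) → (54.0462,72.3901) → (45.4823,59.5733) → (42.4750,44.4548) → (45.4823,29.3363) → (54.0462,16.5195) → (66.8630,7.9556) → (81.9815,4.9483) → (97.1000,7.9556) → (109.9168,16.5195) → (118.4807,29.3363) → (121.4880,44.4548), returning to the start.

Shape 2 is a circle drawn with `<circle>`. Its stroke #008000 means engrave at S376, F2506. After flipping Y the toolpath is (57.3102,82.2294) → (55.4646,91.5079) → (50.2087,99.3738) → (42.3428,104.6297) → (33.0643,106.4753) → (23.7858,104.6297) → (15.9199,99.3738) → (10.6640,91.5079) → (8.8184,82.2294) → (10.6640,72.9509) → (15.9199,65.0850) → (23.7858,59.8291) → (33.0643,57.9835) → (42.3428,59.8291) → (50.2087,65.0850) → (55.4646,72.9509) → (57.3102,82.2294), returning to the start.

Shape 3 is a closed polygon drawn with `<polygon>`. Its stroke #008000 means engrave at S376, F2506. After flipping Y the toolpath is (96.7028,96.4734) → (111.9606,149.1380) → (34.0951,187.9913) → (96.7028,96.4734), returning to the start.

Shape 4 is a regular polygon drawn with `<path>`. Its stroke #008000 means engrave at S376, F2506. After flipping Y the toolpath is (16.4136,151.7233) → (13.9598,181.6973) → (41.7085,193.2935) → (61.3119,170.4863) → (45.6788,144.7945) → (16.4136,151.7233), returning to the start.

Shape 5 is a cubic bezier drawn with `<path>`. Its stroke #ff00ff means score at S519, F1640. After flipping Y the toolpath is (24.4166,29.1512) → (33.2983,32.7288) → (41.3413,37.9840) → (48.6725,44.1301) → (55.4188,50.3805) → (61.7073,55.9485) → (67.6649,60.0474) → (73.4186,61.8907) → (79.0953,60.6915).

Shape 6 is a open polyline drawn with `<path>`. Its stroke #ff00ff means score at S519, F1640. After flipping Y the toolpath is (17.5993,174.6756) → (50.6761,71.6112) → (27.7304,83.1644).

Shape 7 is a circle drawn with `<circle>`. Its stroke #008000 means engrave at S376, F2506. After flipping Y the toolpath is (26.8416,141.6645) → (26.1212,145.2863) → (24.0696,148.3567) → (20.9992,150.4083) → (17.3774,151.1287) → (13.7556,150.4083) → (10.6852,148.3567) → (8.6336,145.2863) → (7.9132,141.6645) → (8.6336,138.0427) → (10.6852,134.9723) → (13.7556,132.9207) → (17.3774,132.2003) → (20.9992,132.9207) → (24.0696,134.9723) → (26.1212,138.0427) → (26.8416,141.6645), returning to the start.

Shape 8 is a regular polygon drawn with `<path>`. Its stroke #008000 means engrave at S376, F2506. After flipping Y the toolpath is (76.6893,156.0284) → (74.0664,126.1027) → (44.1407,128.7256) → (46.7636,158.6513) → (76.6893,156.0284), returning to the start.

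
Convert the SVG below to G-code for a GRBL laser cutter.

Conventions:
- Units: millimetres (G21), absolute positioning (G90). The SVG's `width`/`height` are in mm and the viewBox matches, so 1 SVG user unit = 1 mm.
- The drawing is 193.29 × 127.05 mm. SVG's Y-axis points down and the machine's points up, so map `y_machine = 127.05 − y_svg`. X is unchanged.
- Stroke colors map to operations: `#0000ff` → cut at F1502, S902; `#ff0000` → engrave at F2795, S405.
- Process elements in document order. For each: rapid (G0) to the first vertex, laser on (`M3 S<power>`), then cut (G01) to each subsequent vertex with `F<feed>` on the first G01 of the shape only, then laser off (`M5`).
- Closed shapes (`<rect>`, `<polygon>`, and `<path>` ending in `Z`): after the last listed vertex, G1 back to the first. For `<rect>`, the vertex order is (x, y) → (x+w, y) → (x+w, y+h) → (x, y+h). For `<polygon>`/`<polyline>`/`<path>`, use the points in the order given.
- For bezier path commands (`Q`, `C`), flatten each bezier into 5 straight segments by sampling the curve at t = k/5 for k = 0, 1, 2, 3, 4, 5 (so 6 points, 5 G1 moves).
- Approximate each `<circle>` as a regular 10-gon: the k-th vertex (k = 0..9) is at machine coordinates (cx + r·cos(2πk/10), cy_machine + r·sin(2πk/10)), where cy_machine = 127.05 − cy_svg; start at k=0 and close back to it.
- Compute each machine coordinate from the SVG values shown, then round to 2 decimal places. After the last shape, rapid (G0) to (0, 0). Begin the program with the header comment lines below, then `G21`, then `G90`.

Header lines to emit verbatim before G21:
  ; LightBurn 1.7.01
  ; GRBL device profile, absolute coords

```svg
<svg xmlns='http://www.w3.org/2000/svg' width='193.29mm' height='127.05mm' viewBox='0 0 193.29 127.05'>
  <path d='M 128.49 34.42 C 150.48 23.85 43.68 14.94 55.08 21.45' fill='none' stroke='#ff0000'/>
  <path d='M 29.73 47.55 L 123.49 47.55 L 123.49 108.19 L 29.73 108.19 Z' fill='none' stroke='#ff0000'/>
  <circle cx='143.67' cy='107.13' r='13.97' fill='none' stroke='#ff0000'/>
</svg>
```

viewBox `0 0 193.29 127.05` with mm width/height → 1 unit = 1 mm. Flip: y_m = 127.05 − y_svg.

**Shape 1** — `<path>` cubic bezier, stroke `#ff0000` → engrave (S405, F2795). Control points (SVG): P0=(128.49,34.42), P1=(150.48,23.85), P2=(43.68,14.94), P3=(55.08,21.45); sampled at t=k/5. Machine vertices: (128.49,92.63) → (128.21,98.66) → (108.87,103.64) → (82.33,106.89) → (60.45,107.77) → (55.08,105.60). Open path.

**Shape 2** — `<path>` rectangle, stroke `#ff0000` → engrave (S405, F2795). Machine vertices: (29.73,79.50) → (123.49,79.50) → (123.49,18.86) → (29.73,18.86) → (29.73,79.50). Closed: final G1 returns to the first vertex.

**Shape 3** — `<circle>` circle, stroke `#ff0000` → engrave (S405, F2795). Machine vertices: (157.64,19.92) → (154.97,28.13) → (147.99,33.21) → (139.35,33.21) → (132.37,28.13) → (129.70,19.92) → (132.37,11.71) → (139.35,6.63) → (147.99,6.63) → (154.97,11.71) → (157.64,19.92). Closed: final G1 returns to the first vertex.

; LightBurn 1.7.01
; GRBL device profile, absolute coords
G21
G90
G0 X128.49 Y92.63
M3 S405
G01 X128.21 Y98.66 F2795
G01 X108.87 Y103.64
G01 X82.33 Y106.89
G01 X60.45 Y107.77
G01 X55.08 Y105.60
M5
G0 X29.73 Y79.50
M3 S405
G01 X123.49 Y79.50 F2795
G01 X123.49 Y18.86
G01 X29.73 Y18.86
G01 X29.73 Y79.50
M5
G0 X157.64 Y19.92
M3 S405
G01 X154.97 Y28.13 F2795
G01 X147.99 Y33.21
G01 X139.35 Y33.21
G01 X132.37 Y28.13
G01 X129.70 Y19.92
G01 X132.37 Y11.71
G01 X139.35 Y6.63
G01 X147.99 Y6.63
G01 X154.97 Y11.71
G01 X157.64 Y19.92
M5
G0 X0.00 Y0.00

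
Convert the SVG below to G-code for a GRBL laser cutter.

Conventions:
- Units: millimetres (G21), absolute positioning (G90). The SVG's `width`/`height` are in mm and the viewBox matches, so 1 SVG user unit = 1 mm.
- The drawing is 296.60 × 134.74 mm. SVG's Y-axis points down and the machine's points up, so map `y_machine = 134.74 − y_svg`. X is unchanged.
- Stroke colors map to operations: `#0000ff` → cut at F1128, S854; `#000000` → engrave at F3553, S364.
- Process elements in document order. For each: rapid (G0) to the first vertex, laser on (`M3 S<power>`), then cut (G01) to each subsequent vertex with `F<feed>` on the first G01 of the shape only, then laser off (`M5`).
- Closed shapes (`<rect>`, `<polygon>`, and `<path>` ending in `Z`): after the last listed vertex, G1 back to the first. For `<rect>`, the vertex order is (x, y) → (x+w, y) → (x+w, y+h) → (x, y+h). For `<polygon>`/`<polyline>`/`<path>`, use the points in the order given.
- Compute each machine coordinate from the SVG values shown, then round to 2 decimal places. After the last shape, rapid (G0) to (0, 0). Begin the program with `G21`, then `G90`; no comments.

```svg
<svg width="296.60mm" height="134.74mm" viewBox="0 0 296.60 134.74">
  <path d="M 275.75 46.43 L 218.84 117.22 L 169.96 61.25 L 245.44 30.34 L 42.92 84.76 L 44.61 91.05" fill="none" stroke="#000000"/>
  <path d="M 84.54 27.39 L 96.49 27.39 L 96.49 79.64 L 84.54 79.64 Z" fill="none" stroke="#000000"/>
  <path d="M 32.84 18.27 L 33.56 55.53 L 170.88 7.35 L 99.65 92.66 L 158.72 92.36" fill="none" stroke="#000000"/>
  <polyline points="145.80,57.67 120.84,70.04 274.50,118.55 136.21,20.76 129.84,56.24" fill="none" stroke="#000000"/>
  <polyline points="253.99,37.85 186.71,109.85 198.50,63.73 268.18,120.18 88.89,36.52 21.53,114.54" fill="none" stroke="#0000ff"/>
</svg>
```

G21
G90
G0 X275.75 Y88.31
M3 S364
G01 X218.84 Y17.52 F3553
G01 X169.96 Y73.49
G01 X245.44 Y104.40
G01 X42.92 Y49.98
G01 X44.61 Y43.69
M5
G0 X84.54 Y107.35
M3 S364
G01 X96.49 Y107.35 F3553
G01 X96.49 Y55.10
G01 X84.54 Y55.10
G01 X84.54 Y107.35
M5
G0 X32.84 Y116.47
M3 S364
G01 X33.56 Y79.21 F3553
G01 X170.88 Y127.39
G01 X99.65 Y42.08
G01 X158.72 Y42.38
M5
G0 X145.80 Y77.07
M3 S364
G01 X120.84 Y64.70 F3553
G01 X274.50 Y16.19
G01 X136.21 Y113.98
G01 X129.84 Y78.50
M5
G0 X253.99 Y96.89
M3 S854
G01 X186.71 Y24.89 F1128
G01 X198.50 Y71.01
G01 X268.18 Y14.56
G01 X88.89 Y98.22
G01 X21.53 Y20.20
M5
G0 X0.00 Y0.00

viewBox `0 0 296.60 134.74` with mm width/height → 1 unit = 1 mm. Flip: y_m = 134.74 − y_svg.

**Shape 1** — `<path>` open polyline, stroke `#000000` → engrave (S364, F3553). Machine vertices: (275.75,88.31) → (218.84,17.52) → (169.96,73.49) → (245.44,104.40) → (42.92,49.98) → (44.61,43.69). Open path.

**Shape 2** — `<path>` rectangle, stroke `#000000` → engrave (S364, F3553). Machine vertices: (84.54,107.35) → (96.49,107.35) → (96.49,55.10) → (84.54,55.10) → (84.54,107.35). Closed: final G1 returns to the first vertex.

**Shape 3** — `<path>` open polyline, stroke `#000000` → engrave (S364, F3553). Machine vertices: (32.84,116.47) → (33.56,79.21) → (170.88,127.39) → (99.65,42.08) → (158.72,42.38). Open path.

**Shape 4** — `<polyline>` open polyline, stroke `#000000` → engrave (S364, F3553). Machine vertices: (145.80,77.07) → (120.84,64.70) → (274.50,16.19) → (136.21,113.98) → (129.84,78.50). Open path.

**Shape 5** — `<polyline>` open polyline, stroke `#0000ff` → cut (S854, F1128). Machine vertices: (253.99,96.89) → (186.71,24.89) → (198.50,71.01) → (268.18,14.56) → (88.89,98.22) → (21.53,20.20). Open path.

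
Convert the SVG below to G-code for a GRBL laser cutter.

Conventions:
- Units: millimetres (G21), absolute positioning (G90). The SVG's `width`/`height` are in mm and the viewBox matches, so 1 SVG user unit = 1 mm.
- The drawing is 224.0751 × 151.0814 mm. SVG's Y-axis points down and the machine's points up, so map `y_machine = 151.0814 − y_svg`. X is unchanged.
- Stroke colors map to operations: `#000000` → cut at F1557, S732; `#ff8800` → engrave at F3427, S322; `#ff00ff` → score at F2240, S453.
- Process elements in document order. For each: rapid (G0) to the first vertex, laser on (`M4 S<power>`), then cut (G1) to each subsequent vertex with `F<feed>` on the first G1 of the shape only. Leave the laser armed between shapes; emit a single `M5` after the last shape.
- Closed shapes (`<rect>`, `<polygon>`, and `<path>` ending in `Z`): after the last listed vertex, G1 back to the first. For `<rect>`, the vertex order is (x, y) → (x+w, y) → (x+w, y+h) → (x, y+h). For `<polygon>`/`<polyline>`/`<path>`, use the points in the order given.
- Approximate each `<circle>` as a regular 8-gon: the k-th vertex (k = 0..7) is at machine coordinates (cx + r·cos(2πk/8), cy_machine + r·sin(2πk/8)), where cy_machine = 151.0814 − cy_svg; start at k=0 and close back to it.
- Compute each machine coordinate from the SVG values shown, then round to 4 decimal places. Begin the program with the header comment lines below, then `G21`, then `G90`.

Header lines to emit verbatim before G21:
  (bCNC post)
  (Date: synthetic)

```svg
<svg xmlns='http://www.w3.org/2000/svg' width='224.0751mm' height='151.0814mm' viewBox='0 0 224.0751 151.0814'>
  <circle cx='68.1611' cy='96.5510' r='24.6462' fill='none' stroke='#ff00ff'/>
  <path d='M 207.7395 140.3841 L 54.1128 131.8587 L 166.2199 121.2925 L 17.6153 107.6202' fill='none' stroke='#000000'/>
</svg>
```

(bCNC post)
(Date: synthetic)
G21
G90
G0 X92.8073 Y54.5304
M4 S453
G1 X85.5886 Y71.9579 F2240
G1 X68.1611 Y79.1766
G1 X50.7336 Y71.9579
G1 X43.5149 Y54.5304
G1 X50.7336 Y37.1029
G1 X68.1611 Y29.8842
G1 X85.5886 Y37.1029
G1 X92.8073 Y54.5304
G0 X207.7395 Y10.6973
M4 S732
G1 X54.1128 Y19.2227 F1557
G1 X166.2199 Y29.7889
G1 X17.6153 Y43.4612
M5

viewBox `0 0 224.0751 151.0814` with mm width/height → 1 unit = 1 mm. Flip: y_m = 151.0814 − y_svg.

**Shape 1** — `<circle>` circle, stroke `#ff00ff` → score (S453, F2240). Machine vertices: (92.8073,54.5304) → (85.5886,71.9579) → (68.1611,79.1766) → (50.7336,71.9579) → (43.5149,54.5304) → (50.7336,37.1029) → (68.1611,29.8842) → (85.5886,37.1029) → (92.8073,54.5304). Closed: final G1 returns to the first vertex.

**Shape 2** — `<path>` open polyline, stroke `#000000` → cut (S732, F1557). Machine vertices: (207.7395,10.6973) → (54.1128,19.2227) → (166.2199,29.7889) → (17.6153,43.4612). Open path.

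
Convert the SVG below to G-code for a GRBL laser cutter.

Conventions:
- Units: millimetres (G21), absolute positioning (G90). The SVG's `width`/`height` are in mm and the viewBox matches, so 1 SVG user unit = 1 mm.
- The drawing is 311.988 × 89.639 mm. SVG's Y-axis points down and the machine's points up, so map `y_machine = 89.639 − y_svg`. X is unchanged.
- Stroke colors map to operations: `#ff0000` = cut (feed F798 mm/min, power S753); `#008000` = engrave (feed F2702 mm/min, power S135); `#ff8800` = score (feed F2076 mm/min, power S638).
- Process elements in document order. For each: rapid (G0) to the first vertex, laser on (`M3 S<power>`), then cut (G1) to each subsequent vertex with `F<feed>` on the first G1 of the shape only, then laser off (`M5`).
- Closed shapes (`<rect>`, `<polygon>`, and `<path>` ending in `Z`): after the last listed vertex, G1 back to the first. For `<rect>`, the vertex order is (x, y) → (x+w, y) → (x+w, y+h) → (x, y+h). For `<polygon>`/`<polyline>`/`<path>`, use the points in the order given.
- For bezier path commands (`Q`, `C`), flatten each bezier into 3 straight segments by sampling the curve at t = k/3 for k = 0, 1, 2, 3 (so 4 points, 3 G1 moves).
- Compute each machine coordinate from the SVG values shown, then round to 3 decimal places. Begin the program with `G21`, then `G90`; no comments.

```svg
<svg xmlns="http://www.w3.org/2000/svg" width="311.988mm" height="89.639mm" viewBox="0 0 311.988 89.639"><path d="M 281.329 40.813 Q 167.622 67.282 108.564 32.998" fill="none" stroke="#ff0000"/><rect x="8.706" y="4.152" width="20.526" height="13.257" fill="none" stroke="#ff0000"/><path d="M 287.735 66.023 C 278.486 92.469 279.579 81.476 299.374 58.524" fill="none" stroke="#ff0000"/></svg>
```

G21
G90
G0 X281.329 Y48.826
M3 S753
G1 X211.596 Y37.930 F798
G1 X154.008 Y40.535
G1 X108.564 Y56.641
M5
G0 X8.706 Y85.487
M3 S753
G1 X29.232 Y85.487 F798
G1 X29.232 Y72.230
G1 X8.706 Y72.230
G1 X8.706 Y85.487
M5
G0 X287.735 Y23.616
M3 S753
G1 X282.243 Y8.706 F798
G1 X285.503 Y13.093
G1 X299.374 Y31.115
M5

viewBox `0 0 311.988 89.639` with mm width/height → 1 unit = 1 mm. Flip: y_m = 89.639 − y_svg.

**Shape 1** — `<path>` quadratic bezier, stroke `#ff0000` → cut (S753, F798). Control points (SVG): P0=(281.329,40.813), P1=(167.622,67.282), P2=(108.564,32.998); sampled at t=k/3. Machine vertices: (281.329,48.826) → (211.596,37.930) → (154.008,40.535) → (108.564,56.641). Open path.

**Shape 2** — `<rect>` rectangle, stroke `#ff0000` → cut (S753, F798). Machine vertices: (8.706,85.487) → (29.232,85.487) → (29.232,72.230) → (8.706,72.230) → (8.706,85.487). Closed: final G1 returns to the first vertex.

**Shape 3** — `<path>` cubic bezier, stroke `#ff0000` → cut (S753, F798). Control points (SVG): P0=(287.735,66.023), P1=(278.486,92.469), P2=(279.579,81.476), P3=(299.374,58.524); sampled at t=k/3. Machine vertices: (287.735,23.616) → (282.243,8.706) → (285.503,13.093) → (299.374,31.115). Open path.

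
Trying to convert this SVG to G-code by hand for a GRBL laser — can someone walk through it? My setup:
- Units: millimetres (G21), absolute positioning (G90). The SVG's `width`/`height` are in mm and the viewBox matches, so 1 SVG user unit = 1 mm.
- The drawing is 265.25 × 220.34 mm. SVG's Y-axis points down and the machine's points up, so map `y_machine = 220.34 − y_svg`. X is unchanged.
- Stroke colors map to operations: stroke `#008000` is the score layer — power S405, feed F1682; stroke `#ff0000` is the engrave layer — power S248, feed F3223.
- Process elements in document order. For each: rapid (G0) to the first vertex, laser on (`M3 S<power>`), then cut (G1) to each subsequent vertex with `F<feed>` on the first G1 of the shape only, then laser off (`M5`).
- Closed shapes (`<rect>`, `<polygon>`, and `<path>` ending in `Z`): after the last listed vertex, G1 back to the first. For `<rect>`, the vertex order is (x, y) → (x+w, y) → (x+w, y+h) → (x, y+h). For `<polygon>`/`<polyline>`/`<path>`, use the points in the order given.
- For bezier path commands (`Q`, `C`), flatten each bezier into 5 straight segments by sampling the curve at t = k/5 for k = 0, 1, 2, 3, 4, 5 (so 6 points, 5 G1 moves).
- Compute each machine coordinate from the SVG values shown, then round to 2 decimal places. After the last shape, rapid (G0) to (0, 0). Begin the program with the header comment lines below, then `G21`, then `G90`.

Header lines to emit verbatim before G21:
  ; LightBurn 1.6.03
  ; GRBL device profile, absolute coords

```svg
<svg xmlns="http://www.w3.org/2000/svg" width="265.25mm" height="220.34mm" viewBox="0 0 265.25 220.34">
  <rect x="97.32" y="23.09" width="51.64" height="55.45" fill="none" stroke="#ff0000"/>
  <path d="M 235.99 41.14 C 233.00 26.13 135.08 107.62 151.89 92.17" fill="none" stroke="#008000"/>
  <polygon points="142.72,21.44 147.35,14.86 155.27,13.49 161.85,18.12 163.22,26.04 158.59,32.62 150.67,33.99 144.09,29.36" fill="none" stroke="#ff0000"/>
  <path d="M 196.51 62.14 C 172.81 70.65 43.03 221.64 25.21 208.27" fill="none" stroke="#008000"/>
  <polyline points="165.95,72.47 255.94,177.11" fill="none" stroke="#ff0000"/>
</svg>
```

viewBox `0 0 265.25 220.34` with mm width/height → 1 unit = 1 mm. Flip: y_m = 220.34 − y_svg.

**Shape 1** — `<rect>` rectangle, stroke `#ff0000` → engrave (S248, F3223). Machine vertices: (97.32,197.25) → (148.96,197.25) → (148.96,141.80) → (97.32,141.80) → (97.32,197.25). Closed: final G1 returns to the first vertex.

**Shape 2** — `<path>` cubic bezier, stroke `#008000` → score (S405, F1682). Control points (SVG): P0=(235.99,41.14), P1=(233.00,26.13), P2=(135.08,107.62), P3=(151.89,92.17); sampled at t=k/5. Machine vertices: (235.99,179.20) → (224.48,178.17) → (200.25,163.27) → (173.37,143.78) → (153.89,128.99) → (151.89,128.17). Open path.

**Shape 3** — `<polygon>` regular polygon, stroke `#ff0000` → engrave (S248, F3223). Machine vertices: (142.72,198.90) → (147.35,205.48) → (155.27,206.85) → (161.85,202.22) → (163.22,194.30) → (158.59,187.72) → (150.67,186.35) → (144.09,190.98) → (142.72,198.90). Closed: final G1 returns to the first vertex.

**Shape 4** — `<path>` cubic bezier, stroke `#008000` → score (S405, F1682). Control points (SVG): P0=(196.51,62.14), P1=(172.81,70.65), P2=(43.03,221.64), P3=(25.21,208.27); sampled at t=k/5. Machine vertices: (196.51,158.20) → (171.30,138.45) → (131.11,99.24) → (86.38,55.28) → (47.59,21.32) → (25.21,12.07). Open path.

**Shape 5** — `<polyline>` line segment, stroke `#ff0000` → engrave (S248, F3223). Machine vertices: (165.95,147.87) → (255.94,43.23). Open path.

; LightBurn 1.6.03
; GRBL device profile, absolute coords
G21
G90
G0 X97.32 Y197.25
M3 S248
G1 X148.96 Y197.25 F3223
G1 X148.96 Y141.80
G1 X97.32 Y141.80
G1 X97.32 Y197.25
M5
G0 X235.99 Y179.20
M3 S405
G1 X224.48 Y178.17 F1682
G1 X200.25 Y163.27
G1 X173.37 Y143.78
G1 X153.89 Y128.99
G1 X151.89 Y128.17
M5
G0 X142.72 Y198.90
M3 S248
G1 X147.35 Y205.48 F3223
G1 X155.27 Y206.85
G1 X161.85 Y202.22
G1 X163.22 Y194.30
G1 X158.59 Y187.72
G1 X150.67 Y186.35
G1 X144.09 Y190.98
G1 X142.72 Y198.90
M5
G0 X196.51 Y158.20
M3 S405
G1 X171.30 Y138.45 F1682
G1 X131.11 Y99.24
G1 X86.38 Y55.28
G1 X47.59 Y21.32
G1 X25.21 Y12.07
M5
G0 X165.95 Y147.87
M3 S248
G1 X255.94 Y43.23 F3223
M5
G0 X0.00 Y0.00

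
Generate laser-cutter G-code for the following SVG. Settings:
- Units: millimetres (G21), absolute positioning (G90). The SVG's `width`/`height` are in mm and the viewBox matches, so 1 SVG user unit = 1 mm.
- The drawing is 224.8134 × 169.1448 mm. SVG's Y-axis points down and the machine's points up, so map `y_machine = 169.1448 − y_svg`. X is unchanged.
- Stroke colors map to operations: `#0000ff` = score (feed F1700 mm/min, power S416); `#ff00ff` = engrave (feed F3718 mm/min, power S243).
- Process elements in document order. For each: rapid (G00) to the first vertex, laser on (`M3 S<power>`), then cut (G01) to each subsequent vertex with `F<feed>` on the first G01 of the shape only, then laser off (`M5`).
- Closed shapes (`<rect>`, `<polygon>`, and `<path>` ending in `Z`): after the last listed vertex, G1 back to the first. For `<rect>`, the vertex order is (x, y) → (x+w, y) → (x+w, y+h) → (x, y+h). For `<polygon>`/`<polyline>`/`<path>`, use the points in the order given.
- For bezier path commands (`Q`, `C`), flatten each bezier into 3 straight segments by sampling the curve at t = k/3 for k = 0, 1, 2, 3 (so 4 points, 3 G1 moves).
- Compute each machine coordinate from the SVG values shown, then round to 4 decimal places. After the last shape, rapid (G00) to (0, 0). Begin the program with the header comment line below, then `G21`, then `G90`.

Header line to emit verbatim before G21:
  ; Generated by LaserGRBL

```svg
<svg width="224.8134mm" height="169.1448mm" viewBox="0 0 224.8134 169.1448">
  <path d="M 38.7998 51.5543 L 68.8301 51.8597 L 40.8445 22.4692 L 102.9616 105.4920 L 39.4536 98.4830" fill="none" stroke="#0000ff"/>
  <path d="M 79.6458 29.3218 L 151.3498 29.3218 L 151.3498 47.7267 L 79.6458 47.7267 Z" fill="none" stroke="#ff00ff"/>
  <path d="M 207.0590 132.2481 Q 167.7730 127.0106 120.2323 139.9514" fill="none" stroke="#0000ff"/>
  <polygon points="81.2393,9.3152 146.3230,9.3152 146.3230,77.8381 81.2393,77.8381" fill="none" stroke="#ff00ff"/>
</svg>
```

; Generated by LaserGRBL
G21
G90
G00 X38.7998 Y117.5905
M3 S416
G01 X68.8301 Y117.2851 F1700
G01 X40.8445 Y146.6756
G01 X102.9616 Y63.6528
G01 X39.4536 Y70.6618
M5
G00 X79.6458 Y139.8230
M3 S243
G01 X151.3498 Y139.8230 F3718
G01 X151.3498 Y121.4181
G01 X79.6458 Y121.4181
G01 X79.6458 Y139.8230
M5
G00 X207.0590 Y36.8967
M3 S416
G01 X179.9511 Y38.3686 F1700
G01 X151.0089 Y35.8008
G01 X120.2323 Y29.1934
M5
G00 X81.2393 Y159.8296
M3 S243
G01 X146.3230 Y159.8296 F3718
G01 X146.3230 Y91.3067
G01 X81.2393 Y91.3067
G01 X81.2393 Y159.8296
M5
G00 X0.0000 Y0.0000

viewBox `0 0 224.8134 169.1448` with mm width/height → 1 unit = 1 mm. Flip: y_m = 169.1448 − y_svg.

**Shape 1** — `<path>` open polyline, stroke `#0000ff` → score (S416, F1700). Machine vertices: (38.7998,117.5905) → (68.8301,117.2851) → (40.8445,146.6756) → (102.9616,63.6528) → (39.4536,70.6618). Open path.

**Shape 2** — `<path>` rectangle, stroke `#ff00ff` → engrave (S243, F3718). Machine vertices: (79.6458,139.8230) → (151.3498,139.8230) → (151.3498,121.4181) → (79.6458,121.4181) → (79.6458,139.8230). Closed: final G1 returns to the first vertex.

**Shape 3** — `<path>` quadratic bezier, stroke `#0000ff` → score (S416, F1700). Control points (SVG): P0=(207.0590,132.2481), P1=(167.7730,127.0106), P2=(120.2323,139.9514); sampled at t=k/3. Machine vertices: (207.0590,36.8967) → (179.9511,38.3686) → (151.0089,35.8008) → (120.2323,29.1934). Open path.

**Shape 4** — `<polygon>` rectangle, stroke `#ff00ff` → engrave (S243, F3718). Machine vertices: (81.2393,159.8296) → (146.3230,159.8296) → (146.3230,91.3067) → (81.2393,91.3067) → (81.2393,159.8296). Closed: final G1 returns to the first vertex.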